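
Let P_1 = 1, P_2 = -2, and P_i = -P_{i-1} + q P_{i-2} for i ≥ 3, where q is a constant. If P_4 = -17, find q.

5

P_3 = 2 + q
P_4 = -2 - 3q
So -2 - 3q = -17, giving q = 5.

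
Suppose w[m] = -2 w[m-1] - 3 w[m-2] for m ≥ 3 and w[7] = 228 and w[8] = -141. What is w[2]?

3

Rearranging, w[m-2] = (w[m] + 2 w[m-1]) / -3.
w[6] = (-141 + 2·228) / -3 = 315/-3 = -105
w[5] = (228 + 2·(-105)) / -3 = 18/-3 = -6
w[4] = (-105 + 2·(-6)) / -3 = -117/-3 = 39
w[3] = (-6 + 2·39) / -3 = 72/-3 = -24
w[2] = (39 + 2·(-24)) / -3 = -9/-3 = 3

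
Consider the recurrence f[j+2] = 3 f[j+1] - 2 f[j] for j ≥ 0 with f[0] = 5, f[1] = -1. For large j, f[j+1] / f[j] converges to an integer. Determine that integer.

2

The characteristic equation is r^2 - 3r + 2 = 0, which factors as (r - 2)(r - 1) = 0.
So the roots are 2 and 1. Since |2| > |1| and the coefficient of 2^j is non-zero, the ratio tends to 2.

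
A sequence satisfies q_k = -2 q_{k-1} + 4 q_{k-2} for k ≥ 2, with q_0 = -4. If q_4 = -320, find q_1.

Let q_1 = z.
q_2 = -16 - 2z
q_3 = 32 + 8z
q_4 = -128 - 24z
So -128 - 24z = -320, giving z = 8.

8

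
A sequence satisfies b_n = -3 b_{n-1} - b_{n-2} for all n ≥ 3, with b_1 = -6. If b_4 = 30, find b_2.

Let b_2 = w.
b_3 = 6 - 3w
b_4 = -18 + 8w
So -18 + 8w = 30, giving w = 6.

6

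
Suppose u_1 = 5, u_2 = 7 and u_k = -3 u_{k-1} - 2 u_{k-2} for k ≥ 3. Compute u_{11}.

u_3 = -3*7 - 2*5 = -31
u_4 = -3*(-31) - 2*7 = 79
u_5 = -3*79 - 2*(-31) = -175
u_6 = -3*(-175) - 2*79 = 367
u_7 = -3*367 - 2*(-175) = -751
u_8 = -3*(-751) - 2*367 = 1519
u_9 = -3*1519 - 2*(-751) = -3055
u_{10} = -3*(-3055) - 2*1519 = 6127
u_{11} = -3*6127 - 2*(-3055) = -12271

-12271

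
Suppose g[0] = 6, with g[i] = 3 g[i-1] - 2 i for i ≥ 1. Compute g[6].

3288

g[1] = 3·6 - 2 = 16
g[2] = 3·16 - 4 = 44
g[3] = 3·44 - 6 = 126
g[4] = 3·126 - 8 = 370
g[5] = 3·370 - 10 = 1100
g[6] = 3·1100 - 12 = 3288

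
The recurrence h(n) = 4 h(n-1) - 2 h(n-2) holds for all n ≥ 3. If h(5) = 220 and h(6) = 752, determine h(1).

-1

Rearranging, h(n-2) = (h(n) - 4 h(n-1)) / -2.
h(4) = (752 - 4*220) / -2 = -128/-2 = 64
h(3) = (220 - 4*64) / -2 = -36/-2 = 18
h(2) = (64 - 4*18) / -2 = -8/-2 = 4
h(1) = (18 - 4*4) / -2 = 2/-2 = -1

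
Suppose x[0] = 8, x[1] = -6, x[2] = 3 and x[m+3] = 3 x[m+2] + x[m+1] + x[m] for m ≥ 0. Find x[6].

x[3] = 3(3) + (-6) + 8 = 11
x[4] = 3(11) + 3 + (-6) = 30
x[5] = 3(30) + 11 + 3 = 104
x[6] = 3(104) + 30 + 11 = 353

353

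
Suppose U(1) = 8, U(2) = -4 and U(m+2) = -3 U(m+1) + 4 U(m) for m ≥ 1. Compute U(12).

-10066324

U(3) = -3(-4) + 4(8) = 44
U(4) = -3(44) + 4(-4) = -148
U(5) = -3(-148) + 4(44) = 620
U(6) = -3(620) + 4(-148) = -2452
U(7) = -3(-2452) + 4(620) = 9836
U(8) = -3(9836) + 4(-2452) = -39316
U(9) = -3(-39316) + 4(9836) = 157292
U(10) = -3(157292) + 4(-39316) = -629140
U(11) = -3(-629140) + 4(157292) = 2516588
U(12) = -3(2516588) + 4(-629140) = -10066324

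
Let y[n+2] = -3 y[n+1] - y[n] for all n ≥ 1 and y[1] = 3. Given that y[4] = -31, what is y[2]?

-5

Let y[2] = x.
y[3] = -3 - 3x
y[4] = 9 + 8x
So 9 + 8x = -31, giving x = -5.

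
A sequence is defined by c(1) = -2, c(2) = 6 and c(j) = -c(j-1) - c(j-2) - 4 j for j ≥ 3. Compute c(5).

2

c(3) = -6 - (-2) - 12 = -16
c(4) = -(-16) - 6 - 16 = -6
c(5) = -(-6) - (-16) - 20 = 2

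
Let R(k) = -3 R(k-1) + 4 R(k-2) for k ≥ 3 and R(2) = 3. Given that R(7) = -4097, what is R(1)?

-2

Let R(1) = z.
R(3) = -9 + 4z
R(4) = 39 - 12z
R(5) = -153 + 52z
R(6) = 615 - 204z
R(7) = -2457 + 820z
So -2457 + 820z = -4097, giving z = -2.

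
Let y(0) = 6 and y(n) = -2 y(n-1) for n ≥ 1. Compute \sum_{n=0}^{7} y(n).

-510

y(1) = -2*6 = -12
y(2) = -2*(-12) = 24
y(3) = -2*24 = -48
y(4) = -2*(-48) = 96
y(5) = -2*96 = -192
y(6) = -2*(-192) = 384
y(7) = -2*384 = -768
Sum = 6 + (-12) + 24 + (-48) + 96 + (-192) + 384 + (-768) = -510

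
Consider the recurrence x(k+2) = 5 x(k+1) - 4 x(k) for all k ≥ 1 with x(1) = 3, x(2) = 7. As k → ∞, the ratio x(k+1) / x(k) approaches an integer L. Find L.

The characteristic equation is r^2 - 5r + 4 = 0, which factors as (r - 4)(r - 1) = 0.
So the roots are 4 and 1. Since |4| > |1| and the coefficient of 4^k is non-zero, the ratio tends to 4.

4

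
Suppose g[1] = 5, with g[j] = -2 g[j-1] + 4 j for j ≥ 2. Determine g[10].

-1408

g[2] = -2·5 + 8 = -2
g[3] = -2·(-2) + 12 = 16
g[4] = -2·16 + 16 = -16
g[5] = -2·(-16) + 20 = 52
g[6] = -2·52 + 24 = -80
g[7] = -2·(-80) + 28 = 188
g[8] = -2·188 + 32 = -344
g[9] = -2·(-344) + 36 = 724
g[10] = -2·724 + 40 = -1408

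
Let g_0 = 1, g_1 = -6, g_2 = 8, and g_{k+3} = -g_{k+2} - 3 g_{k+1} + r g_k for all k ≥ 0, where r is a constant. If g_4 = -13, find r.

-3

g_3 = 10 + r
g_4 = -34 - 7r
So -34 - 7r = -13, giving r = -3.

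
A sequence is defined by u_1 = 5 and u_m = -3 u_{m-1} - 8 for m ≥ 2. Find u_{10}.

-137783

u_2 = -3(5) - 8 = -23
u_3 = -3(-23) - 8 = 61
u_4 = -3(61) - 8 = -191
u_5 = -3(-191) - 8 = 565
u_6 = -3(565) - 8 = -1703
u_7 = -3(-1703) - 8 = 5101
u_8 = -3(5101) - 8 = -15311
u_9 = -3(-15311) - 8 = 45925
u_{10} = -3(45925) - 8 = -137783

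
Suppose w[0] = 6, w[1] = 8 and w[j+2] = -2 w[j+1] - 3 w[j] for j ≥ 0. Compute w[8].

-682

w[2] = -2·8 - 3·6 = -34
w[3] = -2·(-34) - 3·8 = 44
w[4] = -2·44 - 3·(-34) = 14
w[5] = -2·14 - 3·44 = -160
w[6] = -2·(-160) - 3·14 = 278
w[7] = -2·278 - 3·(-160) = -76
w[8] = -2·(-76) - 3·278 = -682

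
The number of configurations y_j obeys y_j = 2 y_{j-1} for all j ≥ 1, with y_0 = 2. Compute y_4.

y_1 = 2·2 = 4
y_2 = 2·4 = 8
y_3 = 2·8 = 16
y_4 = 2·16 = 32

32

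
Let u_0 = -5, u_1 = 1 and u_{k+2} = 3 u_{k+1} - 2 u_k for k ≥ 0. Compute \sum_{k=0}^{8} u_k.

u_2 = 3·1 - 2·(-5) = 13
u_3 = 3·13 - 2·1 = 37
u_4 = 3·37 - 2·13 = 85
u_5 = 3·85 - 2·37 = 181
u_6 = 3·181 - 2·85 = 373
u_7 = 3·373 - 2·181 = 757
u_8 = 3·757 - 2·373 = 1525
Sum = (-5) + 1 + 13 + 37 + 85 + 181 + 373 + 757 + 1525 = 2967

2967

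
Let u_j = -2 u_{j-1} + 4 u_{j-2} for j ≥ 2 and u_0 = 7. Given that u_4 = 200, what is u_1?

1

Let u_1 = x.
u_2 = 28 - 2x
u_3 = -56 + 8x
u_4 = 224 - 24x
So 224 - 24x = 200, giving x = 1.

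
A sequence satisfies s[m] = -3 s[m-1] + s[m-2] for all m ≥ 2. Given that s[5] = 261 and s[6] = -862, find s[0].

2

Rearranging, s[m-2] = s[m] + 3 s[m-1].
s[4] = -862 + 3(261) = -79
s[3] = 261 + 3(-79) = 24
s[2] = -79 + 3(24) = -7
s[1] = 24 + 3(-7) = 3
s[0] = -7 + 3(3) = 2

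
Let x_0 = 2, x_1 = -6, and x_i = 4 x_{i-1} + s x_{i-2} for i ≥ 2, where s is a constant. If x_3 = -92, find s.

x_2 = -24 + 2s
x_3 = -96 + 2s
So -96 + 2s = -92, giving s = 2.

2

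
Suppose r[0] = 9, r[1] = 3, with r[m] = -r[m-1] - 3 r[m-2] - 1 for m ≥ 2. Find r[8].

r[2] = -3 - 3*9 - 1 = -31
r[3] = -(-31) - 3*3 - 1 = 21
r[4] = -21 - 3*(-31) - 1 = 71
r[5] = -71 - 3*21 - 1 = -135
r[6] = -(-135) - 3*71 - 1 = -79
r[7] = -(-79) - 3*(-135) - 1 = 483
r[8] = -483 - 3*(-79) - 1 = -247

-247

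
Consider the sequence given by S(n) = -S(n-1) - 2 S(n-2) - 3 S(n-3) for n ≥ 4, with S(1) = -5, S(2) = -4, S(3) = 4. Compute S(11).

S(4) = -4 - 2·(-4) - 3·(-5) = 19
S(5) = -19 - 2·4 - 3·(-4) = -15
S(6) = -(-15) - 2·19 - 3·4 = -35
S(7) = -(-35) - 2·(-15) - 3·19 = 8
S(8) = -8 - 2·(-35) - 3·(-15) = 107
S(9) = -107 - 2·8 - 3·(-35) = -18
S(10) = -(-18) - 2·107 - 3·8 = -220
S(11) = -(-220) - 2·(-18) - 3·107 = -65

-65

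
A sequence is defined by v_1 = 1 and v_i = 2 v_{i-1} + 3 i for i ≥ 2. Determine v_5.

139

v_2 = 2·1 + 6 = 8
v_3 = 2·8 + 9 = 25
v_4 = 2·25 + 12 = 62
v_5 = 2·62 + 15 = 139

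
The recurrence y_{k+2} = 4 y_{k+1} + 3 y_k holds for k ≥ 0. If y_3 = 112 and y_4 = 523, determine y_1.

4

Rearranging, y_{k-2} = (y_k - 4 y_{k-1}) / 3.
y_2 = (523 - 4·112) / 3 = 75/3 = 25
y_1 = (112 - 4·25) / 3 = 12/3 = 4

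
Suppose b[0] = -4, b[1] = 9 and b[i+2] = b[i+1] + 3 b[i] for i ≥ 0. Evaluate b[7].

b[2] = 9 + 3(-4) = -3
b[3] = (-3) + 3(9) = 24
b[4] = 24 + 3(-3) = 15
b[5] = 15 + 3(24) = 87
b[6] = 87 + 3(15) = 132
b[7] = 132 + 3(87) = 393

393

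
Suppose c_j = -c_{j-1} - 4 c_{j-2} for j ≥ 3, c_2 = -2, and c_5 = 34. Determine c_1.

4

Let c_1 = x.
c_3 = 2 - 4x
c_4 = 6 + 4x
c_5 = -14 + 12x
So -14 + 12x = 34, giving x = 4.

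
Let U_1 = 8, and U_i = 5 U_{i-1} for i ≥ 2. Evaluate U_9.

3125000

U_2 = 5·8 = 40
U_3 = 5·40 = 200
U_4 = 5·200 = 1000
U_5 = 5·1000 = 5000
U_6 = 5·5000 = 25000
U_7 = 5·25000 = 125000
U_8 = 5·125000 = 625000
U_9 = 5·625000 = 3125000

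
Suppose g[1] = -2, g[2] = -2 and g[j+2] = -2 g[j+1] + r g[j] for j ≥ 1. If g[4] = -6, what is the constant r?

g[3] = 4 - 2r
g[4] = -8 + 2r
So -8 + 2r = -6, giving r = 1.

1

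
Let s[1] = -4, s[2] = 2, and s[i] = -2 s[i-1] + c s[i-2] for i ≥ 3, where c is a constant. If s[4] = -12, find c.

-2

s[3] = -4 - 4c
s[4] = 8 + 10c
So 8 + 10c = -12, giving c = -2.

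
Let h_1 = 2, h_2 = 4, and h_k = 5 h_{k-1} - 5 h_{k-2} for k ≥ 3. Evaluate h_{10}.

h_3 = 5·4 - 5·2 = 10
h_4 = 5·10 - 5·4 = 30
h_5 = 5·30 - 5·10 = 100
h_6 = 5·100 - 5·30 = 350
h_7 = 5·350 - 5·100 = 1250
h_8 = 5·1250 - 5·350 = 4500
h_9 = 5·4500 - 5·1250 = 16250
h_{10} = 5·16250 - 5·4500 = 58750

58750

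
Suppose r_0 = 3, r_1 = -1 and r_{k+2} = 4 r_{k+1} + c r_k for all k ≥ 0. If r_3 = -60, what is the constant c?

r_2 = -4 + 3c
r_3 = -16 + 11c
So -16 + 11c = -60, giving c = -4.

-4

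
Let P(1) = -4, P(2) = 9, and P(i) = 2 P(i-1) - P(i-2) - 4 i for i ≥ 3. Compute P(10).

-655

P(3) = 2(9) - (-4) - 12 = 10
P(4) = 2(10) - 9 - 16 = -5
P(5) = 2(-5) - 10 - 20 = -40
P(6) = 2(-40) - (-5) - 24 = -99
P(7) = 2(-99) - (-40) - 28 = -186
P(8) = 2(-186) - (-99) - 32 = -305
P(9) = 2(-305) - (-186) - 36 = -460
P(10) = 2(-460) - (-305) - 40 = -655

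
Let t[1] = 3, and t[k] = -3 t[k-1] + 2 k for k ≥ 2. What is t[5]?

t[2] = -3(3) + 4 = -5
t[3] = -3(-5) + 6 = 21
t[4] = -3(21) + 8 = -55
t[5] = -3(-55) + 10 = 175

175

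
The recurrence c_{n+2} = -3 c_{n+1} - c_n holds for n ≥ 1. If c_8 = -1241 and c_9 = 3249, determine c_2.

Rearranging, c_{n-2} = -(c_n + 3 c_{n-1}).
c_7 = -(3249 + 3·(-1241)) = 474
c_6 = -(-1241 + 3·474) = -181
c_5 = -(474 + 3·(-181)) = 69
c_4 = -(-181 + 3·69) = -26
c_3 = -(69 + 3·(-26)) = 9
c_2 = -(-26 + 3·9) = -1

-1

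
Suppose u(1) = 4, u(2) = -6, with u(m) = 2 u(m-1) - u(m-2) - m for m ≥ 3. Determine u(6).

u(3) = 2*(-6) - 4 - 3 = -19
u(4) = 2*(-19) - (-6) - 4 = -36
u(5) = 2*(-36) - (-19) - 5 = -58
u(6) = 2*(-58) - (-36) - 6 = -86

-86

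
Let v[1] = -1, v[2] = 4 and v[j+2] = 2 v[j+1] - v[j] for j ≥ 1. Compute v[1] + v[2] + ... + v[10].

215

v[3] = 2·4 - (-1) = 9
v[4] = 2·9 - 4 = 14
v[5] = 2·14 - 9 = 19
v[6] = 2·19 - 14 = 24
v[7] = 2·24 - 19 = 29
v[8] = 2·29 - 24 = 34
v[9] = 2·34 - 29 = 39
v[10] = 2·39 - 34 = 44
Sum = (-1) + 4 + 9 + 14 + 19 + 24 + 29 + 34 + 39 + 44 = 215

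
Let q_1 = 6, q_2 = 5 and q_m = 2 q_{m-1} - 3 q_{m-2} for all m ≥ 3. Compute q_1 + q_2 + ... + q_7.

99

q_3 = 2·5 - 3·6 = -8
q_4 = 2·(-8) - 3·5 = -31
q_5 = 2·(-31) - 3·(-8) = -38
q_6 = 2·(-38) - 3·(-31) = 17
q_7 = 2·17 - 3·(-38) = 148
Sum = 6 + 5 + (-8) + (-31) + (-38) + 17 + 148 = 99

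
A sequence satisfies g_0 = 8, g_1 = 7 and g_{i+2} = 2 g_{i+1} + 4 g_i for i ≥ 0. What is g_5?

g_2 = 2·7 + 4·8 = 46
g_3 = 2·46 + 4·7 = 120
g_4 = 2·120 + 4·46 = 424
g_5 = 2·424 + 4·120 = 1328

1328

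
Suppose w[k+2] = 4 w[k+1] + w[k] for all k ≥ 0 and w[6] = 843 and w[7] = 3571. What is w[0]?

7

Rearranging, w[k-2] = w[k] - 4 w[k-1].
w[5] = 3571 - 4*843 = 199
w[4] = 843 - 4*199 = 47
w[3] = 199 - 4*47 = 11
w[2] = 47 - 4*11 = 3
w[1] = 11 - 4*3 = -1
w[0] = 3 - 4*(-1) = 7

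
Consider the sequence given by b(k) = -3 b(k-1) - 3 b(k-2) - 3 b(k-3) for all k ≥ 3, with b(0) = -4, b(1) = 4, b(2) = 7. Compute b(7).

-297

b(3) = -3(7) - 3(4) - 3(-4) = -21
b(4) = -3(-21) - 3(7) - 3(4) = 30
b(5) = -3(30) - 3(-21) - 3(7) = -48
b(6) = -3(-48) - 3(30) - 3(-21) = 117
b(7) = -3(117) - 3(-48) - 3(30) = -297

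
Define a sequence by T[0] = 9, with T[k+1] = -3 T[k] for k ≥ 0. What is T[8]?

59049

T[1] = -3*9 = -27
T[2] = -3*(-27) = 81
T[3] = -3*81 = -243
T[4] = -3*(-243) = 729
T[5] = -3*729 = -2187
T[6] = -3*(-2187) = 6561
T[7] = -3*6561 = -19683
T[8] = -3*(-19683) = 59049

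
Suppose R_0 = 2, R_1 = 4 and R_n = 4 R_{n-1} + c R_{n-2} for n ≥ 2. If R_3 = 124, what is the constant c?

5

R_2 = 16 + 2c
R_3 = 64 + 12c
So 64 + 12c = 124, giving c = 5.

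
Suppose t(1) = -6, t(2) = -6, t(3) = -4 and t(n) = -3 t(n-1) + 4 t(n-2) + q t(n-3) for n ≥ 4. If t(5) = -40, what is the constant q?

-5

t(4) = -12 - 6q
t(5) = 20 + 12q
So 20 + 12q = -40, giving q = -5.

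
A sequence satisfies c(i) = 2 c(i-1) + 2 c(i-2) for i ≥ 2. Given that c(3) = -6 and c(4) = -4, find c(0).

Rearranging, c(i-2) = (c(i) - 2 c(i-1)) / 2.
c(2) = (-4 - 2(-6)) / 2 = 8/2 = 4
c(1) = (-6 - 2(4)) / 2 = -14/2 = -7
c(0) = (4 - 2(-7)) / 2 = 18/2 = 9

9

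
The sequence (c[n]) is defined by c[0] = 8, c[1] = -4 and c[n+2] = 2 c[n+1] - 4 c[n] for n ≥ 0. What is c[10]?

c[2] = 2·(-4) - 4·8 = -40
c[3] = 2·(-40) - 4·(-4) = -64
c[4] = 2·(-64) - 4·(-40) = 32
c[5] = 2·32 - 4·(-64) = 320
c[6] = 2·320 - 4·32 = 512
c[7] = 2·512 - 4·320 = -256
c[8] = 2·(-256) - 4·512 = -2560
c[9] = 2·(-2560) - 4·(-256) = -4096
c[10] = 2·(-4096) - 4·(-2560) = 2048

2048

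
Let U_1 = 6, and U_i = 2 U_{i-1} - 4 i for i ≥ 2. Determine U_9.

-1492

U_2 = 2*6 - 8 = 4
U_3 = 2*4 - 12 = -4
U_4 = 2*(-4) - 16 = -24
U_5 = 2*(-24) - 20 = -68
U_6 = 2*(-68) - 24 = -160
U_7 = 2*(-160) - 28 = -348
U_8 = 2*(-348) - 32 = -728
U_9 = 2*(-728) - 36 = -1492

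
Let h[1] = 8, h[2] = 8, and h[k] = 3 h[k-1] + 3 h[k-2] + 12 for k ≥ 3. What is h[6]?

3180

h[3] = 3(8) + 3(8) + 12 = 60
h[4] = 3(60) + 3(8) + 12 = 216
h[5] = 3(216) + 3(60) + 12 = 840
h[6] = 3(840) + 3(216) + 12 = 3180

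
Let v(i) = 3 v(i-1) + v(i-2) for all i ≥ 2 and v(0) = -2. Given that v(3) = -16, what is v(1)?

-1

Let v(1) = y.
v(2) = -2 + 3y
v(3) = -6 + 10y
So -6 + 10y = -16, giving y = -1.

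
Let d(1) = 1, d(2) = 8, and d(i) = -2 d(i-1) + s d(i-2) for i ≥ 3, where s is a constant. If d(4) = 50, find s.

d(3) = -16 + s
d(4) = 32 + 6s
So 32 + 6s = 50, giving s = 3.

3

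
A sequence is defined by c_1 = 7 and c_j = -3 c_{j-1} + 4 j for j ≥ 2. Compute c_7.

c_2 = -3*7 + 8 = -13
c_3 = -3*(-13) + 12 = 51
c_4 = -3*51 + 16 = -137
c_5 = -3*(-137) + 20 = 431
c_6 = -3*431 + 24 = -1269
c_7 = -3*(-1269) + 28 = 3835

3835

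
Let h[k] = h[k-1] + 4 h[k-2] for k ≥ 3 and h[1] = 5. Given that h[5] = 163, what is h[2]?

7

Let h[2] = w.
h[3] = 20 + w
h[4] = 20 + 5w
h[5] = 100 + 9w
So 100 + 9w = 163, giving w = 7.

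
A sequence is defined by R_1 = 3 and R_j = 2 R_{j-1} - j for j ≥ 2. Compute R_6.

R_2 = 2·3 - 2 = 4
R_3 = 2·4 - 3 = 5
R_4 = 2·5 - 4 = 6
R_5 = 2·6 - 5 = 7
R_6 = 2·7 - 6 = 8

8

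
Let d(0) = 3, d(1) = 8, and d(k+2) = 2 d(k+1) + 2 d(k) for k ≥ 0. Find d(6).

1224

d(2) = 2(8) + 2(3) = 22
d(3) = 2(22) + 2(8) = 60
d(4) = 2(60) + 2(22) = 164
d(5) = 2(164) + 2(60) = 448
d(6) = 2(448) + 2(164) = 1224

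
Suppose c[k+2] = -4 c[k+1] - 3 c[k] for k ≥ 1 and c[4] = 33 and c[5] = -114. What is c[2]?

-3

Rearranging, c[k-2] = (c[k] + 4 c[k-1]) / -3.
c[3] = (-114 + 4*33) / -3 = 18/-3 = -6
c[2] = (33 + 4*(-6)) / -3 = 9/-3 = -3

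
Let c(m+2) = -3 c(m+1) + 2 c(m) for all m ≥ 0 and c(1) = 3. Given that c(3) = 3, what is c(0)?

5

Let c(0) = w.
c(2) = -9 + 2w
c(3) = 33 - 6w
So 33 - 6w = 3, giving w = 5.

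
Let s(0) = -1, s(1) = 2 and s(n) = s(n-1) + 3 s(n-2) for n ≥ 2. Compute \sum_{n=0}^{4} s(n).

7

s(2) = 2 + 3·(-1) = -1
s(3) = (-1) + 3·2 = 5
s(4) = 5 + 3·(-1) = 2
Sum = (-1) + 2 + (-1) + 5 + 2 = 7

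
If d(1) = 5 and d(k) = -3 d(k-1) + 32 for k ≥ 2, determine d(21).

-10460353195

The fixed point is 32/(1 + 3) = 8, so d(k) - 8 = -3(d(k-1) - 8).
Hence d(k) = -3·(-3)^{k-1} + 8.
d(21) = -3·(-3)^{20} + 8 = -3·3486784401 + 8 = -10460353195.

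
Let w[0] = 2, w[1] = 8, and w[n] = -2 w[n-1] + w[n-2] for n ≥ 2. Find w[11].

41172

w[2] = -2*8 + 2 = -14
w[3] = -2*(-14) + 8 = 36
w[4] = -2*36 + (-14) = -86
w[5] = -2*(-86) + 36 = 208
w[6] = -2*208 + (-86) = -502
w[7] = -2*(-502) + 208 = 1212
w[8] = -2*1212 + (-502) = -2926
w[9] = -2*(-2926) + 1212 = 7064
w[10] = -2*7064 + (-2926) = -17054
w[11] = -2*(-17054) + 7064 = 41172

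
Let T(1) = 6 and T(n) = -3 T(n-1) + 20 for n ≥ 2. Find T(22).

-10460353198

The fixed point is 20/(1 + 3) = 5, so T(n) - 5 = -3(T(n-1) - 5).
Hence T(n) = 1·(-3)^{n-1} + 5.
T(22) = 1·(-3)^{21} + 5 = 1·-10460353203 + 5 = -10460353198.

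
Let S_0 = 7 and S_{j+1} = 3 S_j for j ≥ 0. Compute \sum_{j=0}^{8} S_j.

S_1 = 3·7 = 21
S_2 = 3·21 = 63
S_3 = 3·63 = 189
S_4 = 3·189 = 567
S_5 = 3·567 = 1701
S_6 = 3·1701 = 5103
S_7 = 3·5103 = 15309
S_8 = 3·15309 = 45927
Sum = 7 + 21 + 63 + 189 + 567 + 1701 + 5103 + 15309 + 45927 = 68887

68887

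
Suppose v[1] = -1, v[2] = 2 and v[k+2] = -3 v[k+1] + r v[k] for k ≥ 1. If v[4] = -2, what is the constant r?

-4

v[3] = -6 - r
v[4] = 18 + 5r
So 18 + 5r = -2, giving r = -4.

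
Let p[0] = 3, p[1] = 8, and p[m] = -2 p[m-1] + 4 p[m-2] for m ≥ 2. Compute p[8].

-11520

p[2] = -2*8 + 4*3 = -4
p[3] = -2*(-4) + 4*8 = 40
p[4] = -2*40 + 4*(-4) = -96
p[5] = -2*(-96) + 4*40 = 352
p[6] = -2*352 + 4*(-96) = -1088
p[7] = -2*(-1088) + 4*352 = 3584
p[8] = -2*3584 + 4*(-1088) = -11520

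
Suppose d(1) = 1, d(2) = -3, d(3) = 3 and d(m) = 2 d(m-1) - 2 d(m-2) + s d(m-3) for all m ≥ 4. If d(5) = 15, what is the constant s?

d(4) = 12 + s
d(5) = 18 - s
So 18 - s = 15, giving s = 3.

3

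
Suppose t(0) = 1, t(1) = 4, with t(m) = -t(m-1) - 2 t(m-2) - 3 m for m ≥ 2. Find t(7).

t(2) = -4 - 2*1 - 6 = -12
t(3) = -(-12) - 2*4 - 9 = -5
t(4) = -(-5) - 2*(-12) - 12 = 17
t(5) = -17 - 2*(-5) - 15 = -22
t(6) = -(-22) - 2*17 - 18 = -30
t(7) = -(-30) - 2*(-22) - 21 = 53

53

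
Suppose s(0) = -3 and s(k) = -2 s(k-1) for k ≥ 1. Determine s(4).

-48

s(1) = -2·(-3) = 6
s(2) = -2·6 = -12
s(3) = -2·(-12) = 24
s(4) = -2·24 = -48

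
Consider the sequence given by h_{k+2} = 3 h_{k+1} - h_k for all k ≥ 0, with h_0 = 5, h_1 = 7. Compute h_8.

h_2 = 3*7 - 5 = 16
h_3 = 3*16 - 7 = 41
h_4 = 3*41 - 16 = 107
h_5 = 3*107 - 41 = 280
h_6 = 3*280 - 107 = 733
h_7 = 3*733 - 280 = 1919
h_8 = 3*1919 - 733 = 5024

5024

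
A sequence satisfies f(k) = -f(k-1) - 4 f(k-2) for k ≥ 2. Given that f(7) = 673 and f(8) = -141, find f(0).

Rearranging, f(k-2) = (f(k) + f(k-1)) / -4.
f(6) = (-141 + 673) / -4 = 532/-4 = -133
f(5) = (673 + (-133)) / -4 = 540/-4 = -135
f(4) = (-133 + (-135)) / -4 = -268/-4 = 67
f(3) = (-135 + 67) / -4 = -68/-4 = 17
f(2) = (67 + 17) / -4 = 84/-4 = -21
f(1) = (17 + (-21)) / -4 = -4/-4 = 1
f(0) = (-21 + 1) / -4 = -20/-4 = 5

5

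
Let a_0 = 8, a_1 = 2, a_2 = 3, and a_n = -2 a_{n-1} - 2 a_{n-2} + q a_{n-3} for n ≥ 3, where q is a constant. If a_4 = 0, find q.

a_3 = -10 + 8q
a_4 = 14 - 14q
So 14 - 14q = 0, giving q = 1.

1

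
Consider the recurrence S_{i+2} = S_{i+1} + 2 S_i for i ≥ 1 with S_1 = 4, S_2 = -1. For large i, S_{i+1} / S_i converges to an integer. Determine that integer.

2

The characteristic equation is r^2 - r - 2 = 0, which factors as (r - 2)(r + 1) = 0.
So the roots are 2 and -1. Since |2| > |-1| and the coefficient of 2^i is non-zero, the ratio tends to 2.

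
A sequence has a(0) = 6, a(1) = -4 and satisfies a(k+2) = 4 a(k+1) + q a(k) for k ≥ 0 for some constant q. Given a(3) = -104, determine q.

-2

a(2) = -16 + 6q
a(3) = -64 + 20q
So -64 + 20q = -104, giving q = -2.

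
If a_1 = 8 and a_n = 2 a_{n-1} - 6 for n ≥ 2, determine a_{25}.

33554438

The fixed point is -6/(1 - 2) = 6, so a_n - 6 = 2(a_{n-1} - 6).
Hence a_n = 2·2^{n-1} + 6.
a_{25} = 2·2^{24} + 6 = 2·16777216 + 6 = 33554438.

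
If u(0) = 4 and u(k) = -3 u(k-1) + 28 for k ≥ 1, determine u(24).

The fixed point is 28/(1 + 3) = 7, so u(k) - 7 = -3(u(k-1) - 7).
Hence u(k) = -3·(-3)^k + 7.
u(24) = -3·(-3)^{24} + 7 = -3·282429536481 + 7 = -847288609436.

-847288609436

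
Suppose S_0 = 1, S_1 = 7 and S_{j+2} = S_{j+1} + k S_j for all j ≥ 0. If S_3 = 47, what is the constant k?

5

S_2 = 7 + k
S_3 = 7 + 8k
So 7 + 8k = 47, giving k = 5.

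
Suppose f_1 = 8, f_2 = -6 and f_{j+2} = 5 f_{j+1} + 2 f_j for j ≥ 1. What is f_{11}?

f_3 = 5·(-6) + 2·8 = -14
f_4 = 5·(-14) + 2·(-6) = -82
f_5 = 5·(-82) + 2·(-14) = -438
f_6 = 5·(-438) + 2·(-82) = -2354
f_7 = 5·(-2354) + 2·(-438) = -12646
f_8 = 5·(-12646) + 2·(-2354) = -67938
f_9 = 5·(-67938) + 2·(-12646) = -364982
f_{10} = 5·(-364982) + 2·(-67938) = -1960786
f_{11} = 5·(-1960786) + 2·(-364982) = -10533894

-10533894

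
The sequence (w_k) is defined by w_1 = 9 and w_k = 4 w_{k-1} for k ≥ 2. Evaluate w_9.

w_2 = 4*9 = 36
w_3 = 4*36 = 144
w_4 = 4*144 = 576
w_5 = 4*576 = 2304
w_6 = 4*2304 = 9216
w_7 = 4*9216 = 36864
w_8 = 4*36864 = 147456
w_9 = 4*147456 = 589824

589824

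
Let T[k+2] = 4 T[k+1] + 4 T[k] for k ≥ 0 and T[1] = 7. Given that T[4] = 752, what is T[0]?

Let T[0] = y.
T[2] = 28 + 4y
T[3] = 140 + 16y
T[4] = 672 + 80y
So 672 + 80y = 752, giving y = 1.

1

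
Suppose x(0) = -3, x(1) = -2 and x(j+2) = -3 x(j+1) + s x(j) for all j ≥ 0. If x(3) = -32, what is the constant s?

-2

x(2) = 6 - 3s
x(3) = -18 + 7s
So -18 + 7s = -32, giving s = -2.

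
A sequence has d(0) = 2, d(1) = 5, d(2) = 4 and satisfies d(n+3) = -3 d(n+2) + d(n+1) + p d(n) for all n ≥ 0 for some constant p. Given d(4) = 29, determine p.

d(3) = -7 + 2p
d(4) = 25 - p
So 25 - p = 29, giving p = -4.

-4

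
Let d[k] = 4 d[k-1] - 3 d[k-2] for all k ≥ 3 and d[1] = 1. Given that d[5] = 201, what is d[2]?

6

Let d[2] = y.
d[3] = -3 + 4y
d[4] = -12 + 13y
d[5] = -39 + 40y
So -39 + 40y = 201, giving y = 6.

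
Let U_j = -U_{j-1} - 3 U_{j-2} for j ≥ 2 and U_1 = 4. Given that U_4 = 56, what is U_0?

6

Let U_0 = y.
U_2 = -4 - 3y
U_3 = -8 + 3y
U_4 = 20 + 6y
So 20 + 6y = 56, giving y = 6.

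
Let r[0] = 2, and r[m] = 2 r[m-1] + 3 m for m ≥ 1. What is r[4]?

110

r[1] = 2(2) + 3 = 7
r[2] = 2(7) + 6 = 20
r[3] = 2(20) + 9 = 49
r[4] = 2(49) + 12 = 110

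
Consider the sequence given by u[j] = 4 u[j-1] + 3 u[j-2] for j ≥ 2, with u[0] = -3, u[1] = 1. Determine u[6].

u[2] = 4*1 + 3*(-3) = -5
u[3] = 4*(-5) + 3*1 = -17
u[4] = 4*(-17) + 3*(-5) = -83
u[5] = 4*(-83) + 3*(-17) = -383
u[6] = 4*(-383) + 3*(-83) = -1781

-1781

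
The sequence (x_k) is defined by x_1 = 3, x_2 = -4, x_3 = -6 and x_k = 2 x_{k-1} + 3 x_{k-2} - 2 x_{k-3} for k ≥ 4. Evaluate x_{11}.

x_4 = 2(-6) + 3(-4) - 2(3) = -30
x_5 = 2(-30) + 3(-6) - 2(-4) = -70
x_6 = 2(-70) + 3(-30) - 2(-6) = -218
x_7 = 2(-218) + 3(-70) - 2(-30) = -586
x_8 = 2(-586) + 3(-218) - 2(-70) = -1686
x_9 = 2(-1686) + 3(-586) - 2(-218) = -4694
x_{10} = 2(-4694) + 3(-1686) - 2(-586) = -13274
x_{11} = 2(-13274) + 3(-4694) - 2(-1686) = -37258

-37258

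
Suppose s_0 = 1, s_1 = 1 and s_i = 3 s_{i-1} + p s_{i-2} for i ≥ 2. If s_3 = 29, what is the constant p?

5

s_2 = 3 + p
s_3 = 9 + 4p
So 9 + 4p = 29, giving p = 5.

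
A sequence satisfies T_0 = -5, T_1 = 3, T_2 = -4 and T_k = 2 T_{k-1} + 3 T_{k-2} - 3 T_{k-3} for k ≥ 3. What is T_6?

T_3 = 2·(-4) + 3·3 - 3·(-5) = 16
T_4 = 2·16 + 3·(-4) - 3·3 = 11
T_5 = 2·11 + 3·16 - 3·(-4) = 82
T_6 = 2·82 + 3·11 - 3·16 = 149

149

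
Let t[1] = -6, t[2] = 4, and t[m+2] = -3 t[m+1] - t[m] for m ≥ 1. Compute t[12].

30254

t[3] = -3(4) - (-6) = -6
t[4] = -3(-6) - 4 = 14
t[5] = -3(14) - (-6) = -36
t[6] = -3(-36) - 14 = 94
t[7] = -3(94) - (-36) = -246
t[8] = -3(-246) - 94 = 644
t[9] = -3(644) - (-246) = -1686
t[10] = -3(-1686) - 644 = 4414
t[11] = -3(4414) - (-1686) = -11556
t[12] = -3(-11556) - 4414 = 30254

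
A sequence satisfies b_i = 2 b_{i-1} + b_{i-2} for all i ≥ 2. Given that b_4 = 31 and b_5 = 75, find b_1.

Rearranging, b_{i-2} = b_i - 2 b_{i-1}.
b_3 = 75 - 2(31) = 13
b_2 = 31 - 2(13) = 5
b_1 = 13 - 2(5) = 3

3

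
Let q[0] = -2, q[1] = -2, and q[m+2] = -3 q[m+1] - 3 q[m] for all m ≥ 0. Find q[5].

q[2] = -3·(-2) - 3·(-2) = 12
q[3] = -3·12 - 3·(-2) = -30
q[4] = -3·(-30) - 3·12 = 54
q[5] = -3·54 - 3·(-30) = -72

-72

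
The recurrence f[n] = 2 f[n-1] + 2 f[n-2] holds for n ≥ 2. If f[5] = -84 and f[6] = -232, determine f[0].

-4

Rearranging, f[n-2] = (f[n] - 2 f[n-1]) / 2.
f[4] = (-232 - 2·(-84)) / 2 = -64/2 = -32
f[3] = (-84 - 2·(-32)) / 2 = -20/2 = -10
f[2] = (-32 - 2·(-10)) / 2 = -12/2 = -6
f[1] = (-10 - 2·(-6)) / 2 = 2/2 = 1
f[0] = (-6 - 2·1) / 2 = -8/2 = -4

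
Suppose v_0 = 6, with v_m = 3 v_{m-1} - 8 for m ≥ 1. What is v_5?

490

v_1 = 3*6 - 8 = 10
v_2 = 3*10 - 8 = 22
v_3 = 3*22 - 8 = 58
v_4 = 3*58 - 8 = 166
v_5 = 3*166 - 8 = 490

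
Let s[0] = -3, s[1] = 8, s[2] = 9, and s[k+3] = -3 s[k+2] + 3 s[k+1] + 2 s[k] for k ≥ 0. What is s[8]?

s[3] = -3(9) + 3(8) + 2(-3) = -9
s[4] = -3(-9) + 3(9) + 2(8) = 70
s[5] = -3(70) + 3(-9) + 2(9) = -219
s[6] = -3(-219) + 3(70) + 2(-9) = 849
s[7] = -3(849) + 3(-219) + 2(70) = -3064
s[8] = -3(-3064) + 3(849) + 2(-219) = 11301

11301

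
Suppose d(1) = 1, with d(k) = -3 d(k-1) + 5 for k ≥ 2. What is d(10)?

4922

d(2) = -3·1 + 5 = 2
d(3) = -3·2 + 5 = -1
d(4) = -3·(-1) + 5 = 8
d(5) = -3·8 + 5 = -19
d(6) = -3·(-19) + 5 = 62
d(7) = -3·62 + 5 = -181
d(8) = -3·(-181) + 5 = 548
d(9) = -3·548 + 5 = -1639
d(10) = -3·(-1639) + 5 = 4922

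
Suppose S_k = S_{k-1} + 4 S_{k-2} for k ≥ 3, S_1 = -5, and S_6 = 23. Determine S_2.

7

Let S_2 = w.
S_3 = -20 + w
S_4 = -20 + 5w
S_5 = -100 + 9w
S_6 = -180 + 29w
So -180 + 29w = 23, giving w = 7.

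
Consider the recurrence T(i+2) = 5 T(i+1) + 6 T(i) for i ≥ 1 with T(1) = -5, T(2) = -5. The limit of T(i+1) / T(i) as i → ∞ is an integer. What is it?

The characteristic equation is r^2 - 5r - 6 = 0, which factors as (r - 6)(r + 1) = 0.
So the roots are 6 and -1. Since |6| > |-1| and the coefficient of 6^i is non-zero, the ratio tends to 6.

6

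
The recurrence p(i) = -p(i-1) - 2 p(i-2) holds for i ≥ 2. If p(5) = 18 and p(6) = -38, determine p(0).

Rearranging, p(i-2) = (p(i) + p(i-1)) / -2.
p(4) = (-38 + 18) / -2 = -20/-2 = 10
p(3) = (18 + 10) / -2 = 28/-2 = -14
p(2) = (10 + (-14)) / -2 = -4/-2 = 2
p(1) = (-14 + 2) / -2 = -12/-2 = 6
p(0) = (2 + 6) / -2 = 8/-2 = -4

-4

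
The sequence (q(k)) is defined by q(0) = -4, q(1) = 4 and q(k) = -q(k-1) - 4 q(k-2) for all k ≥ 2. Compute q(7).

-476

q(2) = -4 - 4·(-4) = 12
q(3) = -12 - 4·4 = -28
q(4) = -(-28) - 4·12 = -20
q(5) = -(-20) - 4·(-28) = 132
q(6) = -132 - 4·(-20) = -52
q(7) = -(-52) - 4·132 = -476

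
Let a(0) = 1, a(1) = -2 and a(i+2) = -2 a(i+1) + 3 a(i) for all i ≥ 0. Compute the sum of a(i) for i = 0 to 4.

a(2) = -2(-2) + 3(1) = 7
a(3) = -2(7) + 3(-2) = -20
a(4) = -2(-20) + 3(7) = 61
Sum = 1 + (-2) + 7 + (-20) + 61 = 47

47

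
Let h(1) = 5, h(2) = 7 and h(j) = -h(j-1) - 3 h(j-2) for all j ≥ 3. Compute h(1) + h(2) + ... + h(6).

-12

h(3) = -7 - 3*5 = -22
h(4) = -(-22) - 3*7 = 1
h(5) = -1 - 3*(-22) = 65
h(6) = -65 - 3*1 = -68
Sum = 5 + 7 + (-22) + 1 + 65 + (-68) = -12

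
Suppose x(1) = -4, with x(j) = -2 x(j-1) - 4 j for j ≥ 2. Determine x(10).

896

x(2) = -2*(-4) - 8 = 0
x(3) = -2*0 - 12 = -12
x(4) = -2*(-12) - 16 = 8
x(5) = -2*8 - 20 = -36
x(6) = -2*(-36) - 24 = 48
x(7) = -2*48 - 28 = -124
x(8) = -2*(-124) - 32 = 216
x(9) = -2*216 - 36 = -468
x(10) = -2*(-468) - 40 = 896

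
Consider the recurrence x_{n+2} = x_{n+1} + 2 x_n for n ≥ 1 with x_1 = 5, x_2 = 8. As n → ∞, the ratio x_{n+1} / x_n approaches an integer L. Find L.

2

The characteristic equation is r^2 - r - 2 = 0, which factors as (r - 2)(r + 1) = 0.
So the roots are 2 and -1. Since |2| > |-1| and the coefficient of 2^n is non-zero, the ratio tends to 2.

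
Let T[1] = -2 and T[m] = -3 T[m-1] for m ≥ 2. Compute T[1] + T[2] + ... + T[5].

T[2] = -3·(-2) = 6
T[3] = -3·6 = -18
T[4] = -3·(-18) = 54
T[5] = -3·54 = -162
Sum = (-2) + 6 + (-18) + 54 + (-162) = -122

-122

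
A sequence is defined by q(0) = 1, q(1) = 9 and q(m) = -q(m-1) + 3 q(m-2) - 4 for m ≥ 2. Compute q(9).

4497

q(2) = -9 + 3·1 - 4 = -10
q(3) = -(-10) + 3·9 - 4 = 33
q(4) = -33 + 3·(-10) - 4 = -67
q(5) = -(-67) + 3·33 - 4 = 162
q(6) = -162 + 3·(-67) - 4 = -367
q(7) = -(-367) + 3·162 - 4 = 849
q(8) = -849 + 3·(-367) - 4 = -1954
q(9) = -(-1954) + 3·849 - 4 = 4497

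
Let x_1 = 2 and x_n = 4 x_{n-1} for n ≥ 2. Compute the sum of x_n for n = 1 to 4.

170

x_2 = 4·2 = 8
x_3 = 4·8 = 32
x_4 = 4·32 = 128
Sum = 2 + 8 + 32 + 128 = 170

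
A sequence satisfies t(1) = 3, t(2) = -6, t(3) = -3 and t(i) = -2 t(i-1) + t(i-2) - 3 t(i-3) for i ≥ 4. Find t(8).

t(4) = -2·(-3) + (-6) - 3·3 = -9
t(5) = -2·(-9) + (-3) - 3·(-6) = 33
t(6) = -2·33 + (-9) - 3·(-3) = -66
t(7) = -2·(-66) + 33 - 3·(-9) = 192
t(8) = -2·192 + (-66) - 3·33 = -549

-549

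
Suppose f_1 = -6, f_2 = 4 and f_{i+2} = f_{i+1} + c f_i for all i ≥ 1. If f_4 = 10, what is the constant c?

f_3 = 4 - 6c
f_4 = 4 - 2c
So 4 - 2c = 10, giving c = -3.

-3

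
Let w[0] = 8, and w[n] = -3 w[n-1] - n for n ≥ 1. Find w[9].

w[1] = -3(8) - 1 = -25
w[2] = -3(-25) - 2 = 73
w[3] = -3(73) - 3 = -222
w[4] = -3(-222) - 4 = 662
w[5] = -3(662) - 5 = -1991
w[6] = -3(-1991) - 6 = 5967
w[7] = -3(5967) - 7 = -17908
w[8] = -3(-17908) - 8 = 53716
w[9] = -3(53716) - 9 = -161157

-161157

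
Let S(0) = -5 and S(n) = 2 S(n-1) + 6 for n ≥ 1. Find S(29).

The fixed point is 6/(1 - 2) = -6, so S(n) + 6 = 2(S(n-1) + 6).
Hence S(n) = 1·2^n - 6.
S(29) = 1·2^{29} - 6 = 1·536870912 - 6 = 536870906.

536870906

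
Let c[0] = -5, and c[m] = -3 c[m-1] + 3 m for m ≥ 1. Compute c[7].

c[1] = -3*(-5) + 3 = 18
c[2] = -3*18 + 6 = -48
c[3] = -3*(-48) + 9 = 153
c[4] = -3*153 + 12 = -447
c[5] = -3*(-447) + 15 = 1356
c[6] = -3*1356 + 18 = -4050
c[7] = -3*(-4050) + 21 = 12171

12171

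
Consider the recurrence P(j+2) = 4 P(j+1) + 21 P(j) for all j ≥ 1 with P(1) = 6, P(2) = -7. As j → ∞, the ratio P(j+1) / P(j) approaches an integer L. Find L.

The characteristic equation is r^2 - 4r - 21 = 0, which factors as (r - 7)(r + 3) = 0.
So the roots are 7 and -3. Since |7| > |-3| and the coefficient of 7^j is non-zero, the ratio tends to 7.

7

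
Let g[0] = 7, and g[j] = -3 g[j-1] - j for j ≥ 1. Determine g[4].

581

g[1] = -3(7) - 1 = -22
g[2] = -3(-22) - 2 = 64
g[3] = -3(64) - 3 = -195
g[4] = -3(-195) - 4 = 581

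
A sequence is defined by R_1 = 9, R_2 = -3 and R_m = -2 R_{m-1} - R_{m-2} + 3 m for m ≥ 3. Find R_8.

15

R_3 = -2·(-3) - 9 + 9 = 6
R_4 = -2·6 - (-3) + 12 = 3
R_5 = -2·3 - 6 + 15 = 3
R_6 = -2·3 - 3 + 18 = 9
R_7 = -2·9 - 3 + 21 = 0
R_8 = -2·0 - 9 + 24 = 15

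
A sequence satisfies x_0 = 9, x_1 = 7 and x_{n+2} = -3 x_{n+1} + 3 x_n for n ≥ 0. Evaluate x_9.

x_2 = -3·7 + 3·9 = 6
x_3 = -3·6 + 3·7 = 3
x_4 = -3·3 + 3·6 = 9
x_5 = -3·9 + 3·3 = -18
x_6 = -3·(-18) + 3·9 = 81
x_7 = -3·81 + 3·(-18) = -297
x_8 = -3·(-297) + 3·81 = 1134
x_9 = -3·1134 + 3·(-297) = -4293

-4293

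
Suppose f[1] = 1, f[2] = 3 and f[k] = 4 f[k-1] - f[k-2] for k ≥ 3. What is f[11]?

f[3] = 4·3 - 1 = 11
f[4] = 4·11 - 3 = 41
f[5] = 4·41 - 11 = 153
f[6] = 4·153 - 41 = 571
f[7] = 4·571 - 153 = 2131
f[8] = 4·2131 - 571 = 7953
f[9] = 4·7953 - 2131 = 29681
f[10] = 4·29681 - 7953 = 110771
f[11] = 4·110771 - 29681 = 413403

413403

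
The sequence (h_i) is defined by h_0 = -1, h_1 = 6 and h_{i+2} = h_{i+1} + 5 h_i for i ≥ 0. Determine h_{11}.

74771

h_2 = 6 + 5(-1) = 1
h_3 = 1 + 5(6) = 31
h_4 = 31 + 5(1) = 36
h_5 = 36 + 5(31) = 191
h_6 = 191 + 5(36) = 371
h_7 = 371 + 5(191) = 1326
h_8 = 1326 + 5(371) = 3181
h_9 = 3181 + 5(1326) = 9811
h_{10} = 9811 + 5(3181) = 25716
h_{11} = 25716 + 5(9811) = 74771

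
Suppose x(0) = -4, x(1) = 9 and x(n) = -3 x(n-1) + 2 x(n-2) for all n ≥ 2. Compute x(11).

3190179

x(2) = -3*9 + 2*(-4) = -35
x(3) = -3*(-35) + 2*9 = 123
x(4) = -3*123 + 2*(-35) = -439
x(5) = -3*(-439) + 2*123 = 1563
x(6) = -3*1563 + 2*(-439) = -5567
x(7) = -3*(-5567) + 2*1563 = 19827
x(8) = -3*19827 + 2*(-5567) = -70615
x(9) = -3*(-70615) + 2*19827 = 251499
x(10) = -3*251499 + 2*(-70615) = -895727
x(11) = -3*(-895727) + 2*251499 = 3190179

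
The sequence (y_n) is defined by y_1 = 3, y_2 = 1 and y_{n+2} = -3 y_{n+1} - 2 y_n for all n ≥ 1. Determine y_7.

-249

y_3 = -3·1 - 2·3 = -9
y_4 = -3·(-9) - 2·1 = 25
y_5 = -3·25 - 2·(-9) = -57
y_6 = -3·(-57) - 2·25 = 121
y_7 = -3·121 - 2·(-57) = -249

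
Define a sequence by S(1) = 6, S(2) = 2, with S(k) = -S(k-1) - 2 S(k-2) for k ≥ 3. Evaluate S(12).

S(3) = -2 - 2(6) = -14
S(4) = -(-14) - 2(2) = 10
S(5) = -10 - 2(-14) = 18
S(6) = -18 - 2(10) = -38
S(7) = -(-38) - 2(18) = 2
S(8) = -2 - 2(-38) = 74
S(9) = -74 - 2(2) = -78
S(10) = -(-78) - 2(74) = -70
S(11) = -(-70) - 2(-78) = 226
S(12) = -226 - 2(-70) = -86

-86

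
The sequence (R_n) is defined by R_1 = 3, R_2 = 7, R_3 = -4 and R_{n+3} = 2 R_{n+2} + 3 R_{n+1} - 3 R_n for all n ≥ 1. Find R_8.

-281

R_4 = 2*(-4) + 3*7 - 3*3 = 4
R_5 = 2*4 + 3*(-4) - 3*7 = -25
R_6 = 2*(-25) + 3*4 - 3*(-4) = -26
R_7 = 2*(-26) + 3*(-25) - 3*4 = -139
R_8 = 2*(-139) + 3*(-26) - 3*(-25) = -281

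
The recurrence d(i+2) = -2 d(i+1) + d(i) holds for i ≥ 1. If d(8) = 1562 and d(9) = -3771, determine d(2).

Rearranging, d(i-2) = d(i) + 2 d(i-1).
d(7) = -3771 + 2·1562 = -647
d(6) = 1562 + 2·(-647) = 268
d(5) = -647 + 2·268 = -111
d(4) = 268 + 2·(-111) = 46
d(3) = -111 + 2·46 = -19
d(2) = 46 + 2·(-19) = 8

8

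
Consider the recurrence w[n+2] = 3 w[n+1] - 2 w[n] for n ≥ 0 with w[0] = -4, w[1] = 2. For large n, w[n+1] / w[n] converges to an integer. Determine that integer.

2

The characteristic equation is r^2 - 3r + 2 = 0, which factors as (r - 2)(r - 1) = 0.
So the roots are 2 and 1. Since |2| > |1| and the coefficient of 2^n is non-zero, the ratio tends to 2.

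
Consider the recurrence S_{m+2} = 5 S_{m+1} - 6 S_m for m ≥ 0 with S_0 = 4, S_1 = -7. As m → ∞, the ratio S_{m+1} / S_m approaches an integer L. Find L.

The characteristic equation is r^2 - 5r + 6 = 0, which factors as (r - 3)(r - 2) = 0.
So the roots are 3 and 2. Since |3| > |2| and the coefficient of 3^m is non-zero, the ratio tends to 3.

3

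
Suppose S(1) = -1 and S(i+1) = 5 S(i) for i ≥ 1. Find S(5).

S(2) = 5(-1) = -5
S(3) = 5(-5) = -25
S(4) = 5(-25) = -125
S(5) = 5(-125) = -625

-625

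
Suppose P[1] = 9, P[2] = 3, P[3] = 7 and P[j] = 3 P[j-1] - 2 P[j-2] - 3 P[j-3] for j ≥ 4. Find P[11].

P[4] = 3·7 - 2·3 - 3·9 = -12
P[5] = 3·(-12) - 2·7 - 3·3 = -59
P[6] = 3·(-59) - 2·(-12) - 3·7 = -174
P[7] = 3·(-174) - 2·(-59) - 3·(-12) = -368
P[8] = 3·(-368) - 2·(-174) - 3·(-59) = -579
P[9] = 3·(-579) - 2·(-368) - 3·(-174) = -479
P[10] = 3·(-479) - 2·(-579) - 3·(-368) = 825
P[11] = 3·825 - 2·(-479) - 3·(-579) = 5170

5170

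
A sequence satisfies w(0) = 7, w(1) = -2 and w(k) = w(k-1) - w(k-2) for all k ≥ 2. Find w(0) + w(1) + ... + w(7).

5

w(2) = (-2) - 7 = -9
w(3) = (-9) - (-2) = -7
w(4) = (-7) - (-9) = 2
w(5) = 2 - (-7) = 9
w(6) = 9 - 2 = 7
w(7) = 7 - 9 = -2
Sum = 7 + (-2) + (-9) + (-7) + 2 + 9 + 7 + (-2) = 5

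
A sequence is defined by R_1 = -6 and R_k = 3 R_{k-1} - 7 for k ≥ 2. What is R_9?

R_2 = 3(-6) - 7 = -25
R_3 = 3(-25) - 7 = -82
R_4 = 3(-82) - 7 = -253
R_5 = 3(-253) - 7 = -766
R_6 = 3(-766) - 7 = -2305
R_7 = 3(-2305) - 7 = -6922
R_8 = 3(-6922) - 7 = -20773
R_9 = 3(-20773) - 7 = -62326

-62326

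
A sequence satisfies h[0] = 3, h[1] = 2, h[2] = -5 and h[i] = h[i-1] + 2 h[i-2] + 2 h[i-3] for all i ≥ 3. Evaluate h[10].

71

h[3] = (-5) + 2·2 + 2·3 = 5
h[4] = 5 + 2·(-5) + 2·2 = -1
h[5] = (-1) + 2·5 + 2·(-5) = -1
h[6] = (-1) + 2·(-1) + 2·5 = 7
h[7] = 7 + 2·(-1) + 2·(-1) = 3
h[8] = 3 + 2·7 + 2·(-1) = 15
h[9] = 15 + 2·3 + 2·7 = 35
h[10] = 35 + 2·15 + 2·3 = 71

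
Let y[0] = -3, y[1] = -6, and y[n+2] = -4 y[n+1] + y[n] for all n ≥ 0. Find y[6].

6837

y[2] = -4*(-6) + (-3) = 21
y[3] = -4*21 + (-6) = -90
y[4] = -4*(-90) + 21 = 381
y[5] = -4*381 + (-90) = -1614
y[6] = -4*(-1614) + 381 = 6837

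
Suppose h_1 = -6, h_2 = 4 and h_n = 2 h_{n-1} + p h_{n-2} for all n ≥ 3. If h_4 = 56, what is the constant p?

h_3 = 8 - 6p
h_4 = 16 - 8p
So 16 - 8p = 56, giving p = -5.

-5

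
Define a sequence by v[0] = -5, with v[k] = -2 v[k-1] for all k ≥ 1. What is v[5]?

160

v[1] = -2(-5) = 10
v[2] = -2(10) = -20
v[3] = -2(-20) = 40
v[4] = -2(40) = -80
v[5] = -2(-80) = 160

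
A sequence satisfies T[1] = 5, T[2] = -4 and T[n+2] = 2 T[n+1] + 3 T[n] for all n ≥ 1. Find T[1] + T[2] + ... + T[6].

T[3] = 2(-4) + 3(5) = 7
T[4] = 2(7) + 3(-4) = 2
T[5] = 2(2) + 3(7) = 25
T[6] = 2(25) + 3(2) = 56
Sum = 5 + (-4) + 7 + 2 + 25 + 56 = 91

91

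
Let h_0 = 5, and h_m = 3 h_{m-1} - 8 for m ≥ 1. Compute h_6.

733

h_1 = 3*5 - 8 = 7
h_2 = 3*7 - 8 = 13
h_3 = 3*13 - 8 = 31
h_4 = 3*31 - 8 = 85
h_5 = 3*85 - 8 = 247
h_6 = 3*247 - 8 = 733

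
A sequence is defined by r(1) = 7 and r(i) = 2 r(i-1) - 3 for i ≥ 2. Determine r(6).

r(2) = 2*7 - 3 = 11
r(3) = 2*11 - 3 = 19
r(4) = 2*19 - 3 = 35
r(5) = 2*35 - 3 = 67
r(6) = 2*67 - 3 = 131

131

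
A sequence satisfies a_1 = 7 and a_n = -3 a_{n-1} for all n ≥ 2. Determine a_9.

a_2 = -3·7 = -21
a_3 = -3·(-21) = 63
a_4 = -3·63 = -189
a_5 = -3·(-189) = 567
a_6 = -3·567 = -1701
a_7 = -3·(-1701) = 5103
a_8 = -3·5103 = -15309
a_9 = -3·(-15309) = 45927

45927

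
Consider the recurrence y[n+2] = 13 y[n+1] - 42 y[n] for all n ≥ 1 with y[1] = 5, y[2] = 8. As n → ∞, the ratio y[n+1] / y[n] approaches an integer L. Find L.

7

The characteristic equation is r^2 - 13r + 42 = 0, which factors as (r - 7)(r - 6) = 0.
So the roots are 7 and 6. Since |7| > |6| and the coefficient of 7^n is non-zero, the ratio tends to 7.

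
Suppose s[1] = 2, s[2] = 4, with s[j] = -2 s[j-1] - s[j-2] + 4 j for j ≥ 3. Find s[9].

2

s[3] = -2*4 - 2 + 12 = 2
s[4] = -2*2 - 4 + 16 = 8
s[5] = -2*8 - 2 + 20 = 2
s[6] = -2*2 - 8 + 24 = 12
s[7] = -2*12 - 2 + 28 = 2
s[8] = -2*2 - 12 + 32 = 16
s[9] = -2*16 - 2 + 36 = 2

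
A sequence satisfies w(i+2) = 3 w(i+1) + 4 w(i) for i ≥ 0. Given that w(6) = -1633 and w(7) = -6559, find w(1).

Rearranging, w(i-2) = (w(i) - 3 w(i-1)) / 4.
w(5) = (-6559 - 3*(-1633)) / 4 = -1660/4 = -415
w(4) = (-1633 - 3*(-415)) / 4 = -388/4 = -97
w(3) = (-415 - 3*(-97)) / 4 = -124/4 = -31
w(2) = (-97 - 3*(-31)) / 4 = -4/4 = -1
w(1) = (-31 - 3*(-1)) / 4 = -28/4 = -7

-7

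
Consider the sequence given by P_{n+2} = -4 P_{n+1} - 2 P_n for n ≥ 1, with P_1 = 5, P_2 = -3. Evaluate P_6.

P_3 = -4*(-3) - 2*5 = 2
P_4 = -4*2 - 2*(-3) = -2
P_5 = -4*(-2) - 2*2 = 4
P_6 = -4*4 - 2*(-2) = -12

-12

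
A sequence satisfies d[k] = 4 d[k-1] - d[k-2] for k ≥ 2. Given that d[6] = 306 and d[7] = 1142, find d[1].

2

Rearranging, d[k-2] = -(d[k] - 4 d[k-1]).
d[5] = -(1142 - 4(306)) = 82
d[4] = -(306 - 4(82)) = 22
d[3] = -(82 - 4(22)) = 6
d[2] = -(22 - 4(6)) = 2
d[1] = -(6 - 4(2)) = 2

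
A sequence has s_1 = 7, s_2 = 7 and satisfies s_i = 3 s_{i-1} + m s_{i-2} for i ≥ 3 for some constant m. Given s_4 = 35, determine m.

-1

s_3 = 21 + 7m
s_4 = 63 + 28m
So 63 + 28m = 35, giving m = -1.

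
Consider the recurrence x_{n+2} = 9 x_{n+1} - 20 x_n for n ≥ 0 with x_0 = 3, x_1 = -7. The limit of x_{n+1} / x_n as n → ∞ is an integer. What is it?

The characteristic equation is r^2 - 9r + 20 = 0, which factors as (r - 5)(r - 4) = 0.
So the roots are 5 and 4. Since |5| > |4| and the coefficient of 5^n is non-zero, the ratio tends to 5.

5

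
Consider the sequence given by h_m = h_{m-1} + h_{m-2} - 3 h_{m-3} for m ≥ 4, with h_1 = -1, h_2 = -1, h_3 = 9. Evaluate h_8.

h_4 = 9 + (-1) - 3*(-1) = 11
h_5 = 11 + 9 - 3*(-1) = 23
h_6 = 23 + 11 - 3*9 = 7
h_7 = 7 + 23 - 3*11 = -3
h_8 = (-3) + 7 - 3*23 = -65

-65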